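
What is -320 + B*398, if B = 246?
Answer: 97588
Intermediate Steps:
-320 + B*398 = -320 + 246*398 = -320 + 97908 = 97588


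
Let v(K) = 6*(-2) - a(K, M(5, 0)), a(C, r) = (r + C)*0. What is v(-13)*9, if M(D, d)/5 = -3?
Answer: -108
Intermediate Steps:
M(D, d) = -15 (M(D, d) = 5*(-3) = -15)
a(C, r) = 0 (a(C, r) = (C + r)*0 = 0)
v(K) = -12 (v(K) = 6*(-2) - 1*0 = -12 + 0 = -12)
v(-13)*9 = -12*9 = -108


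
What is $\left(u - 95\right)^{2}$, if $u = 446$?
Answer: $123201$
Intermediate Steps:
$\left(u - 95\right)^{2} = \left(446 - 95\right)^{2} = 351^{2} = 123201$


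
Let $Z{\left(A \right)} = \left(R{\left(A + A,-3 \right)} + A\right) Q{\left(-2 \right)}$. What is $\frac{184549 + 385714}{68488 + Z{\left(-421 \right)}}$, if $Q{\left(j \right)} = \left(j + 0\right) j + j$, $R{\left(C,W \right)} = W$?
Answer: $\frac{570263}{67640} \approx 8.4308$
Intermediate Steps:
$Q{\left(j \right)} = j + j^{2}$ ($Q{\left(j \right)} = j j + j = j^{2} + j = j + j^{2}$)
$Z{\left(A \right)} = -6 + 2 A$ ($Z{\left(A \right)} = \left(-3 + A\right) \left(- 2 \left(1 - 2\right)\right) = \left(-3 + A\right) \left(\left(-2\right) \left(-1\right)\right) = \left(-3 + A\right) 2 = -6 + 2 A$)
$\frac{184549 + 385714}{68488 + Z{\left(-421 \right)}} = \frac{184549 + 385714}{68488 + \left(-6 + 2 \left(-421\right)\right)} = \frac{570263}{68488 - 848} = \frac{570263}{67640}$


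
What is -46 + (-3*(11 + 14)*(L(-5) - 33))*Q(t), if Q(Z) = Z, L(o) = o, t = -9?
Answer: -25696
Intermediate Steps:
-46 + (-3*(11 + 14)*(L(-5) - 33))*Q(t) = -46 - 3*(11 + 14)*(-5 - 33)*(-9) = -46 - 75*(-38)*(-9) = -46 - 3*(-950)*(-9) = -46 + 2850*(-9) = -46 - 25650 = -25696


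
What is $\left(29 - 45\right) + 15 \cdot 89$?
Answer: $1319$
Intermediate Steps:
$\left(29 - 45\right) + 15 \cdot 89 = -16 + 1335 = 1319$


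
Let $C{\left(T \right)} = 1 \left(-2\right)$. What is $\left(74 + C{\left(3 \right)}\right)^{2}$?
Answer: $5184$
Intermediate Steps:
$C{\left(T \right)} = -2$
$\left(74 + C{\left(3 \right)}\right)^{2} = \left(74 - 2\right)^{2} = 72^{2} = 5184$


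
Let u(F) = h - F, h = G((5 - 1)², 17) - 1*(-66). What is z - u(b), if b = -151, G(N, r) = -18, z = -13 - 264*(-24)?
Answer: 6124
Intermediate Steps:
z = 6323 (z = -13 + 6336 = 6323)
h = 48 (h = -18 - 1*(-66) = -18 + 66 = 48)
u(F) = 48 - F
z - u(b) = 6323 - (48 - 1*(-151)) = 6323 - (48 + 151) = 6323 - 1*199 = 6323 - 199 = 6124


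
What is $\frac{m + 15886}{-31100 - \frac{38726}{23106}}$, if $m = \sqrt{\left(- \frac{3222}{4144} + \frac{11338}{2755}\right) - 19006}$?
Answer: $- \frac{183530958}{359317663} - \frac{34659 i \sqrt{17200245802148290}}{1025557287381340} \approx -0.51078 - 0.0044322 i$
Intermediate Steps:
$m = \frac{3 i \sqrt{17200245802148290}}{2854180}$ ($m = \sqrt{\left(\left(-3222\right) \frac{1}{4144} + 11338 \cdot \frac{1}{2755}\right) - 19006} = \sqrt{\left(- \frac{1611}{2072} + \frac{11338}{2755}\right) - 19006} = \sqrt{\frac{19054031}{5708360} - 19006} = \sqrt{- \frac{108474036129}{5708360}} = \frac{3 i \sqrt{17200245802148290}}{2854180} \approx 137.85 i$)
$\frac{m + 15886}{-31100 - \frac{38726}{23106}} = \frac{\frac{3 i \sqrt{17200245802148290}}{2854180} + 15886}{-31100 - \frac{38726}{23106}} = \frac{15886 + \frac{3 i \sqrt{17200245802148290}}{2854180}}{-31100 - \frac{19363}{11553}} = \frac{15886 + \frac{3 i \sqrt{17200245802148290}}{2854180}}{- \frac{359317663}{11553}} = \left(15886 + \frac{3 i \sqrt{17200245802148290}}{2854180}\right) \left(- \frac{11553}{359317663}\right) = - \frac{183530958}{359317663} - \frac{34659 i \sqrt{17200245802148290}}{1025557287381340}$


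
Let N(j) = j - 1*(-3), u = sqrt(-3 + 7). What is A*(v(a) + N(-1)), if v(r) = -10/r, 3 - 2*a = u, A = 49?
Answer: -882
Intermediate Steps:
u = 2 (u = sqrt(4) = 2)
N(j) = 3 + j (N(j) = j + 3 = 3 + j)
a = 1/2 (a = 3/2 - 1/2*2 = 3/2 - 1 = 1/2 ≈ 0.50000)
A*(v(a) + N(-1)) = 49*(-10/1/2 + (3 - 1)) = 49*(-10*2 + 2) = 49*(-20 + 2) = 49*(-18) = -882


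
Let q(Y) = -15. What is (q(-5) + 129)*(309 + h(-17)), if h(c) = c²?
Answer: 68172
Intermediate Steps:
(q(-5) + 129)*(309 + h(-17)) = (-15 + 129)*(309 + (-17)²) = 114*(309 + 289) = 114*598 = 68172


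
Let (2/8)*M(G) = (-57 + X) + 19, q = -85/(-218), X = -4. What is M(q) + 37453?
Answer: 37285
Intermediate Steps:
q = 85/218 (q = -85*(-1/218) = 85/218 ≈ 0.38991)
M(G) = -168 (M(G) = 4*((-57 - 4) + 19) = 4*(-61 + 19) = 4*(-42) = -168)
M(q) + 37453 = -168 + 37453 = 37285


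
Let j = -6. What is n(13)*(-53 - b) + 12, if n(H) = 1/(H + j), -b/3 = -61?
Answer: -152/7 ≈ -21.714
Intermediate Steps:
b = 183 (b = -3*(-61) = 183)
n(H) = 1/(-6 + H) (n(H) = 1/(H - 6) = 1/(-6 + H))
n(13)*(-53 - b) + 12 = (-53 - 1*183)/(-6 + 13) + 12 = (-53 - 183)/7 + 12 = (1/7)*(-236) + 12 = -236/7 + 12 = -152/7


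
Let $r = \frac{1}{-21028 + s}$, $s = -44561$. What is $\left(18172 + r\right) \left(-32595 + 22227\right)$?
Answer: $- \frac{4119148708992}{21863} \approx -1.8841 \cdot 10^{8}$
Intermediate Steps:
$r = - \frac{1}{65589}$ ($r = \frac{1}{-21028 - 44561} = \frac{1}{-65589} = - \frac{1}{65589} \approx -1.5246 \cdot 10^{-5}$)
$\left(18172 + r\right) \left(-32595 + 22227\right) = \left(18172 - \frac{1}{65589}\right) \left(-32595 + 22227\right) = \frac{1191883307}{65589} \left(-10368\right) = - \frac{4119148708992}{21863}$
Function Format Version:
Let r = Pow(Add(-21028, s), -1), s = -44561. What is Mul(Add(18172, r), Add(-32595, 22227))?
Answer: Rational(-4119148708992, 21863) ≈ -1.8841e+8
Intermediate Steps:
r = Rational(-1, 65589) (r = Pow(Add(-21028, -44561), -1) = Pow(-65589, -1) = Rational(-1, 65589) ≈ -1.5246e-5)
Mul(Add(18172, r), Add(-32595, 22227)) = Mul(Add(18172, Rational(-1, 65589)), Add(-32595, 22227)) = Mul(Rational(1191883307, 65589), -10368) = Rational(-4119148708992, 21863)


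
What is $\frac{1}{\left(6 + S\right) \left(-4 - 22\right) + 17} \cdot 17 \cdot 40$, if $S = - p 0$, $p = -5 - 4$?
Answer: $- \frac{680}{139} \approx -4.8921$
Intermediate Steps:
$p = -9$
$S = 0$ ($S = \left(-1\right) \left(-9\right) 0 = 9 \cdot 0 = 0$)
$\frac{1}{\left(6 + S\right) \left(-4 - 22\right) + 17} \cdot 17 \cdot 40 = \frac{1}{\left(6 + 0\right) \left(-4 - 22\right) + 17} \cdot 17 \cdot 40 = \frac{1}{6 \left(-26\right) + 17} \cdot 17 \cdot 40 = \frac{1}{-156 + 17} \cdot 17 \cdot 40 = \frac{1}{-139} \cdot 17 \cdot 40 = \left(- \frac{1}{139}\right) 17 \cdot 40 = \left(- \frac{17}{139}\right) 40 = - \frac{680}{139}$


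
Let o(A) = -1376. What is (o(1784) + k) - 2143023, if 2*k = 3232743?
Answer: -1056055/2 ≈ -5.2803e+5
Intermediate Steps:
k = 3232743/2 (k = (1/2)*3232743 = 3232743/2 ≈ 1.6164e+6)
(o(1784) + k) - 2143023 = (-1376 + 3232743/2) - 2143023 = 3229991/2 - 2143023 = -1056055/2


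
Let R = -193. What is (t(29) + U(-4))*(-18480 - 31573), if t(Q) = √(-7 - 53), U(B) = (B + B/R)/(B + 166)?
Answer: 6406784/5211 - 100106*I*√15 ≈ 1229.5 - 3.8771e+5*I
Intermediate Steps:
U(B) = 192*B/(193*(166 + B)) (U(B) = (B + B/(-193))/(B + 166) = (B + B*(-1/193))/(166 + B) = (B - B/193)/(166 + B) = (192*B/193)/(166 + B) = 192*B/(193*(166 + B)))
t(Q) = 2*I*√15 (t(Q) = √(-60) = 2*I*√15)
(t(29) + U(-4))*(-18480 - 31573) = (2*I*√15 + (192/193)*(-4)/(166 - 4))*(-18480 - 31573) = (2*I*√15 + (192/193)*(-4)/162)*(-50053) = (2*I*√15 + (192/193)*(-4)*(1/162))*(-50053) = (2*I*√15 - 128/5211)*(-50053) = (-128/5211 + 2*I*√15)*(-50053) = 6406784/5211 - 100106*I*√15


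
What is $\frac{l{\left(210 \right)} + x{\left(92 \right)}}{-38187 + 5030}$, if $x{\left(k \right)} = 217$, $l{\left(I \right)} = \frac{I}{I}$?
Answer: $- \frac{218}{33157} \approx -0.0065748$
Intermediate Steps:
$l{\left(I \right)} = 1$
$\frac{l{\left(210 \right)} + x{\left(92 \right)}}{-38187 + 5030} = \frac{1 + 217}{-38187 + 5030} = \frac{218}{-33157} = 218 \left(- \frac{1}{33157}\right) = - \frac{218}{33157}$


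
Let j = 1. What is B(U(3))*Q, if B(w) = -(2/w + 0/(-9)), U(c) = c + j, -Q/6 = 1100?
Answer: 3300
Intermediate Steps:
Q = -6600 (Q = -6*1100 = -6600)
U(c) = 1 + c (U(c) = c + 1 = 1 + c)
B(w) = -2/w (B(w) = -(2/w + 0*(-⅑)) = -(2/w + 0) = -2/w)
B(U(3))*Q = -2/(1 + 3)*(-6600) = -2/4*(-6600) = -2*¼*(-6600) = -½*(-6600) = 3300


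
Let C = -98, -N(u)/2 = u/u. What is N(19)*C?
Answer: 196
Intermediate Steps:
N(u) = -2 (N(u) = -2*u/u = -2*1 = -2)
N(19)*C = -2*(-98) = 196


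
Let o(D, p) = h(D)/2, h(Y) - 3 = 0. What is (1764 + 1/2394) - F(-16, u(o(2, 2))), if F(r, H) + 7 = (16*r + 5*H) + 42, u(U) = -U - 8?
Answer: 2432903/1197 ≈ 2032.5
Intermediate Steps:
h(Y) = 3 (h(Y) = 3 + 0 = 3)
o(D, p) = 3/2
u(U) = -8 - U
F(r, H) = 35 + 5*H + 16*r (F(r, H) = -7 + ((16*r + 5*H) + 42) = -7 + ((5*H + 16*r) + 42) = -7 + (42 + 5*H + 16*r) = 35 + 5*H + 16*r)
(1764 + 1/2394) - F(-16, u(o(2, 2))) = (1764 + 1/2394) - (35 + 5*(-8 - 1*3/2) + 16*(-16)) = (1764 + 1/2394) - (35 + 5*(-8 - 3/2) - 256) = 4223017/2394 - (35 + 5*(-19/2) - 256) = 4223017/2394 - (35 - 95/2 - 256) = 4223017/2394 - 1*(-537/2) = 4223017/2394 + 537/2 = 2432903/1197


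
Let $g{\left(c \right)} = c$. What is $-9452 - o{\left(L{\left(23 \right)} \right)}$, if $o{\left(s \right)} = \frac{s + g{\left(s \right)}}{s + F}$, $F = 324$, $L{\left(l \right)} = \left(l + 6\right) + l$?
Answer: $- \frac{444257}{47} \approx -9452.3$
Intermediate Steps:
$L{\left(l \right)} = 6 + 2 l$ ($L{\left(l \right)} = \left(6 + l\right) + l = 6 + 2 l$)
$o{\left(s \right)} = \frac{2 s}{324 + s}$ ($o{\left(s \right)} = \frac{s + s}{s + 324} = \frac{2 s}{324 + s}$)
$-9452 - o{\left(L{\left(23 \right)} \right)} = -9452 - \frac{2 \left(6 + 2 \cdot 23\right)}{324 + \left(6 + 2 \cdot 23\right)} = -9452 - \frac{2 \left(6 + 46\right)}{324 + \left(6 + 46\right)} = -9452 - 2 \cdot 52 \frac{1}{324 + 52} = -9452 - 2 \cdot 52 \cdot \frac{1}{376} = -9452 - \frac{13}{47} = - \frac{444257}{47}$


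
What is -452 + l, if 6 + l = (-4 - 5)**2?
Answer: -377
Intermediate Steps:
l = 75 (l = -6 + (-4 - 5)**2 = -6 + (-9)**2 = -6 + 81 = 75)
-452 + l = -452 + 75 = -377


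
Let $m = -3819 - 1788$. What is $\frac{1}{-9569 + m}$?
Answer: $- \frac{1}{15176} \approx -6.5894 \cdot 10^{-5}$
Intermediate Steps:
$m = -5607$
$\frac{1}{-9569 + m} = \frac{1}{-9569 - 5607} = \frac{1}{-15176} = - \frac{1}{15176}$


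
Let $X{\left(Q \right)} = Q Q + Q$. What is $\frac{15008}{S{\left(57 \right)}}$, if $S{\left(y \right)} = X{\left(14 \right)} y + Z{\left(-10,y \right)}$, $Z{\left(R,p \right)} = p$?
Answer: $\frac{15008}{12027} \approx 1.2479$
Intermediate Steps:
$X{\left(Q \right)} = Q + Q^{2}$ ($X{\left(Q \right)} = Q^{2} + Q = Q + Q^{2}$)
$S{\left(y \right)} = 211 y$ ($S{\left(y \right)} = 14 \left(1 + 14\right) y + y = 14 \cdot 15 y + y = 210 y + y = 211 y$)
$\frac{15008}{S{\left(57 \right)}} = \frac{15008}{211 \cdot 57} = \frac{15008}{12027}$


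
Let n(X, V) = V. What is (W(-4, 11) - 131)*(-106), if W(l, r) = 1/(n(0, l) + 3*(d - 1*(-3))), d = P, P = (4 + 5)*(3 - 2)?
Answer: 222123/16 ≈ 13883.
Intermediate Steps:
P = 9 (P = 9*1 = 9)
d = 9
W(l, r) = 1/(36 + l) (W(l, r) = 1/(l + 3*(9 - 1*(-3))) = 1/(l + 3*(9 + 3)) = 1/(l + 3*12) = 1/(l + 36) = 1/(36 + l))
(W(-4, 11) - 131)*(-106) = (1/(36 - 4) - 131)*(-106) = (1/32 - 131)*(-106) = -4191/32*(-106) = 222123/16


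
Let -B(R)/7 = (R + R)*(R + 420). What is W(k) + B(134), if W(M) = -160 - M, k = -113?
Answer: -1039351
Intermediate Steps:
B(R) = -14*R*(420 + R) (B(R) = -7*(R + R)*(R + 420) = -7*2*R*(420 + R) = -14*R*(420 + R))
W(k) + B(134) = (-160 - 1*(-113)) - 14*134*(420 + 134) = (-160 + 113) - 14*134*554 = -47 - 1039304 = -1039351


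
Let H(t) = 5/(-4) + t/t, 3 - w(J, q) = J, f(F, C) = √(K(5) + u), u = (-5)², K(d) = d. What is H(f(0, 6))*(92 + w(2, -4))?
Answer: -93/4 ≈ -23.250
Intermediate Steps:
u = 25
f(F, C) = √30 (f(F, C) = √(5 + 25) = √30)
w(J, q) = 3 - J
H(t) = -¼ (H(t) = 5*(-¼) + 1 = -5/4 + 1 = -¼)
H(f(0, 6))*(92 + w(2, -4)) = -(92 + (3 - 1*2))/4 = -(92 + (3 - 2))/4 = -(92 + 1)/4 = -¼*93 = -93/4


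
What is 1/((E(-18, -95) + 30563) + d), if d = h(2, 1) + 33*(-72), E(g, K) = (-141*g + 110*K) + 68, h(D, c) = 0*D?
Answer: 1/20343 ≈ 4.9157e-5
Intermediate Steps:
h(D, c) = 0
E(g, K) = 68 - 141*g + 110*K
d = -2376 (d = 0 + 33*(-72) = 0 - 2376 = -2376)
1/((E(-18, -95) + 30563) + d) = 1/(((68 - 141*(-18) + 110*(-95)) + 30563) - 2376) = 1/(((68 + 2538 - 10450) + 30563) - 2376) = 1/((-7844 + 30563) - 2376) = 1/(22719 - 2376) = 1/20343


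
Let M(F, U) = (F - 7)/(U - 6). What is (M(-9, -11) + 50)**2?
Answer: 749956/289 ≈ 2595.0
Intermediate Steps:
M(F, U) = (-7 + F)/(-6 + U)
(M(-9, -11) + 50)**2 = ((-7 - 9)/(-6 - 11) + 50)**2 = (-16/(-17) + 50)**2 = (-1/17*(-16) + 50)**2 = (16/17 + 50)**2 = (866/17)**2 = 749956/289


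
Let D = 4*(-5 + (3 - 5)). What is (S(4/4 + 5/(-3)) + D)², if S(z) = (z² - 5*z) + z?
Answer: 50176/81 ≈ 619.46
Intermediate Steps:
D = -28 (D = 4*(-5 - 2) = 4*(-7) = -28)
S(z) = z² - 4*z
(S(4/4 + 5/(-3)) + D)² = ((4/4 + 5/(-3))*(-4 + (4/4 + 5/(-3))) - 28)² = ((4*(¼) + 5*(-⅓))*(-4 + (4*(¼) + 5*(-⅓))) - 28)² = ((1 - 5/3)*(-4 + (1 - 5/3)) - 28)² = (-2*(-4 - ⅔)/3 - 28)² = (-⅔*(-14/3) - 28)² = (28/9 - 28)² = (-224/9)² = 50176/81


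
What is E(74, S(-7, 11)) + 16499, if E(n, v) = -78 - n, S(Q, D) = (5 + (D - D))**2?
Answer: 16347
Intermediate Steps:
S(Q, D) = 25 (S(Q, D) = (5 + 0)**2 = 5**2 = 25)
E(74, S(-7, 11)) + 16499 = (-78 - 1*74) + 16499 = (-78 - 74) + 16499 = -152 + 16499 = 16347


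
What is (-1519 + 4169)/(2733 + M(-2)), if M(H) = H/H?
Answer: 1325/1367 ≈ 0.96928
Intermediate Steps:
M(H) = 1
(-1519 + 4169)/(2733 + M(-2)) = (-1519 + 4169)/(2733 + 1) = 2650/2734 = 2650*(1/2734) = 1325/1367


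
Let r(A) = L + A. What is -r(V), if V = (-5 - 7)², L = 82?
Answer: -226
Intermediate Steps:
V = 144 (V = (-12)² = 144)
r(A) = 82 + A
-r(V) = -(82 + 144) = -1*226 = -226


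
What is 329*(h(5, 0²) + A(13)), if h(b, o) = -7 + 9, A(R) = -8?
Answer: -1974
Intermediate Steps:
h(b, o) = 2
329*(h(5, 0²) + A(13)) = 329*(2 - 8) = 329*(-6) = -1974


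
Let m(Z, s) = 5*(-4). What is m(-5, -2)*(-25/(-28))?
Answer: -125/7 ≈ -17.857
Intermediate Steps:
m(Z, s) = -20
m(-5, -2)*(-25/(-28)) = -(-500)/(-28) = -(-500)*(-1)/28 = -20*25/28 = -125/7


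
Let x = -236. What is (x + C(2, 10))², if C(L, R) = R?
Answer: 51076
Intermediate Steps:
(x + C(2, 10))² = (-236 + 10)² = (-226)² = 51076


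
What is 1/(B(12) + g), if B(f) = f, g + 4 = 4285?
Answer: 1/4293 ≈ 0.00023294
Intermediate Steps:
g = 4281 (g = -4 + 4285 = 4281)
1/(B(12) + g) = 1/(12 + 4281) = 1/4293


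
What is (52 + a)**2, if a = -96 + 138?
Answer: 8836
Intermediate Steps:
a = 42
(52 + a)**2 = (52 + 42)**2 = 94**2 = 8836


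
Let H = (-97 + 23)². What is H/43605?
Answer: 5476/43605 ≈ 0.12558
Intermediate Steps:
H = 5476 (H = (-74)² = 5476)
H/43605 = 5476/43605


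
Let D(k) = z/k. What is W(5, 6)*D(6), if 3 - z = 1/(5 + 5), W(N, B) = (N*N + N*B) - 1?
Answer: 261/10 ≈ 26.100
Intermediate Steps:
W(N, B) = -1 + N² + B*N (W(N, B) = (N² + B*N) - 1 = -1 + N² + B*N)
z = 29/10 (z = 3 - 1/(5 + 5) = 3 - 1/10 = 3 - 1*⅒ = 3 - ⅒ = 29/10 ≈ 2.9000)
D(k) = 29/(10*k)
W(5, 6)*D(6) = (-1 + 5² + 6*5)*((29/10)/6) = (-1 + 25 + 30)*((29/10)*(⅙)) = 54*(29/60) = 261/10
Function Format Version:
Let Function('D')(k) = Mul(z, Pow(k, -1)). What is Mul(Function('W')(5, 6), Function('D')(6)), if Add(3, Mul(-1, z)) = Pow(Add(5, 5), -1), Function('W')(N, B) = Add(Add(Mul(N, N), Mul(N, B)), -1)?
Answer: Rational(261, 10) ≈ 26.100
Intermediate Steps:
Function('W')(N, B) = Add(-1, Pow(N, 2), Mul(B, N)) (Function('W')(N, B) = Add(Add(Pow(N, 2), Mul(B, N)), -1) = Add(-1, Pow(N, 2), Mul(B, N)))
z = Rational(29, 10) (z = Add(3, Mul(-1, Pow(Add(5, 5), -1))) = Add(3, Mul(-1, Pow(10, -1))) = Add(3, Mul(-1, Rational(1, 10))) = Add(3, Rational(-1, 10)) = Rational(29, 10) ≈ 2.9000)
Function('D')(k) = Mul(Rational(29, 10), Pow(k, -1))
Mul(Function('W')(5, 6), Function('D')(6)) = Mul(Add(-1, Pow(5, 2), Mul(6, 5)), Mul(Rational(29, 10), Pow(6, -1))) = Mul(Add(-1, 25, 30), Mul(Rational(29, 10), Rational(1, 6))) = Mul(54, Rational(29, 60)) = Rational(261, 10)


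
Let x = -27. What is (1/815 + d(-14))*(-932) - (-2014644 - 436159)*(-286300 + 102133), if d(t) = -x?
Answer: -367856004931907/815 ≈ -4.5136e+11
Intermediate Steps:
d(t) = 27 (d(t) = -1*(-27) = 27)
(1/815 + d(-14))*(-932) - (-2014644 - 436159)*(-286300 + 102133) = (1/815 + 27)*(-932) - (-2014644 - 436159)*(-286300 + 102133) = (1/815 + 27)*(-932) - (-2450803)*(-184167) = (22006/815)*(-932) - 1*451357036101 = -20509592/815 - 451357036101 = -367856004931907/815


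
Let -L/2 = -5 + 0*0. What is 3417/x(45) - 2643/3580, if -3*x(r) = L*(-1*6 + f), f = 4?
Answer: 916143/1790 ≈ 511.81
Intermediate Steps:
L = 10 (L = -2*(-5 + 0*0) = -2*(-5 + 0) = -2*(-5) = 10)
x(r) = 20/3 (x(r) = -10*(-1*6 + 4)/3 = -10*(-6 + 4)/3 = -10*(-2)/3 = -1/3*(-20) = 20/3)
3417/x(45) - 2643/3580 = 3417/(20/3) - 2643/3580 = 3417*(3/20) - 2643*1/3580 = 10251/20 - 2643/3580 = 916143/1790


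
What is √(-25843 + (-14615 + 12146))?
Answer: 2*I*√7078 ≈ 168.26*I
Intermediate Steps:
√(-25843 + (-14615 + 12146)) = √(-25843 - 2469) = √(-28312) = 2*I*√7078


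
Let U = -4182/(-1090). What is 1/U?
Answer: 545/2091 ≈ 0.26064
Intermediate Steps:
U = 2091/545 (U = -4182*(-1/1090) = 2091/545 ≈ 3.8367)
1/U = 1/(2091/545) = 545/2091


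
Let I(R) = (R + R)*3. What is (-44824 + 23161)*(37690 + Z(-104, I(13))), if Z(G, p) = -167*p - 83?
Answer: -532498203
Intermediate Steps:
I(R) = 6*R (I(R) = (2*R)*3 = 6*R)
Z(G, p) = -83 - 167*p
(-44824 + 23161)*(37690 + Z(-104, I(13))) = (-44824 + 23161)*(37690 + (-83 - 1002*13)) = -21663*(37690 + (-83 - 167*78)) = -21663*(37690 + (-83 - 13026)) = -21663*(37690 - 13109) = -21663*24581 = -532498203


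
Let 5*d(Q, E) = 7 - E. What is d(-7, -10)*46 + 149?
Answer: 1527/5 ≈ 305.40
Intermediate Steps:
d(Q, E) = 7/5 - E/5 (d(Q, E) = (7 - E)/5 = 7/5 - E/5)
d(-7, -10)*46 + 149 = (7/5 - ⅕*(-10))*46 + 149 = (7/5 + 2)*46 + 149 = (17/5)*46 + 149 = 782/5 + 149 = 1527/5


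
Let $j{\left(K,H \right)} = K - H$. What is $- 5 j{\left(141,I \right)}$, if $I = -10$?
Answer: $-755$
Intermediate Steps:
$- 5 j{\left(141,I \right)} = - 5 \left(141 - -10\right) = - 5 \left(141 + 10\right) = \left(-5\right) 151 = -755$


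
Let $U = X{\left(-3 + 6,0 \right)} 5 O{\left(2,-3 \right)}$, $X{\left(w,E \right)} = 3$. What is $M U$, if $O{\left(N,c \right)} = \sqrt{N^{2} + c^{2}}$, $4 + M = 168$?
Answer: $2460 \sqrt{13} \approx 8869.7$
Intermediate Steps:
$M = 164$ ($M = -4 + 168 = 164$)
$U = 15 \sqrt{13}$ ($U = 3 \cdot 5 \sqrt{2^{2} + \left(-3\right)^{2}} = 15 \sqrt{4 + 9} = 15 \sqrt{13} \approx 54.083$)
$M U = 164 \cdot 15 \sqrt{13} = 2460 \sqrt{13}$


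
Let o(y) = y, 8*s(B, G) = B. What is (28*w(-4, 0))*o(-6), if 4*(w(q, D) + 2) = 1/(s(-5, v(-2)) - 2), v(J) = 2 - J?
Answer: 352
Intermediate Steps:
s(B, G) = B/8
w(q, D) = -44/21 (w(q, D) = -2 + 1/(4*((⅛)*(-5) - 2)) = -2 + 1/(4*(-5/8 - 2)) = -2 + 1/(4*(-21/8)) = -2 + (¼)*(-8/21) = -2 - 2/21 = -44/21)
(28*w(-4, 0))*o(-6) = (28*(-44/21))*(-6) = -176/3*(-6) = 352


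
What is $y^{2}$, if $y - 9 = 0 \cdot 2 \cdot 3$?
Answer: $81$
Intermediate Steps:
$y = 9$ ($y = 9 + 0 \cdot 2 \cdot 3 = 9 + 0 \cdot 3 = 9 + 0 = 9$)
$y^{2} = 9^{2} = 81$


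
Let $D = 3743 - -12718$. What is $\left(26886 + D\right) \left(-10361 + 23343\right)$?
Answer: $562730754$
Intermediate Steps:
$D = 16461$ ($D = 3743 + 12718 = 16461$)
$\left(26886 + D\right) \left(-10361 + 23343\right) = \left(26886 + 16461\right) \left(-10361 + 23343\right) = 43347 \cdot 12982 = 562730754$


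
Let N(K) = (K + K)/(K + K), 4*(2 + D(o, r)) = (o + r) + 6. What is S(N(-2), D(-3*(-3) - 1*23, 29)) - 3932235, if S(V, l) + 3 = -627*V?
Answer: -3932865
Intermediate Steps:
D(o, r) = -½ + o/4 + r/4 (D(o, r) = -2 + ((o + r) + 6)/4 = -2 + (6 + o + r)/4 = -2 + (3/2 + o/4 + r/4) = -½ + o/4 + r/4)
N(K) = 1 (N(K) = (2*K)/((2*K)) = (2*K)*(1/(2*K)) = 1)
S(V, l) = -3 - 627*V
S(N(-2), D(-3*(-3) - 1*23, 29)) - 3932235 = (-3 - 627*1) - 3932235 = (-3 - 627) - 3932235 = -630 - 3932235 = -3932865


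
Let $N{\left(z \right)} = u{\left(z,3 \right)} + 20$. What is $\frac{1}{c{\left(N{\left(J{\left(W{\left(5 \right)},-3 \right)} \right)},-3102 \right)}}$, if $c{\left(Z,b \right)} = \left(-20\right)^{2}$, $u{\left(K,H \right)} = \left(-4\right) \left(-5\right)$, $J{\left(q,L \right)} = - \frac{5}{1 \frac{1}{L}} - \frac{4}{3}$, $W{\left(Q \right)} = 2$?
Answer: $\frac{1}{400} \approx 0.0025$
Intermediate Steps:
$J{\left(q,L \right)} = - \frac{4}{3} - 5 L$ ($J{\left(q,L \right)} = - \frac{5}{\frac{1}{L}} - \frac{4}{3} = - 5 L - \frac{4}{3} = - \frac{4}{3} - 5 L$)
$u{\left(K,H \right)} = 20$
$N{\left(z \right)} = 40$ ($N{\left(z \right)} = 20 + 20 = 40$)
$c{\left(Z,b \right)} = 400$
$\frac{1}{c{\left(N{\left(J{\left(W{\left(5 \right)},-3 \right)} \right)},-3102 \right)}} = \frac{1}{400}$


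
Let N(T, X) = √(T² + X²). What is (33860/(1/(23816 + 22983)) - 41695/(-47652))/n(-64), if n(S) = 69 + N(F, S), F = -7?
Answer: 1736730759942425/9784544 - 75510033040975*√4145/29353632 ≈ 1.1880e+7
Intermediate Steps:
n(S) = 69 + √(49 + S²) (n(S) = 69 + √((-7)² + S²) = 69 + √(49 + S²))
(33860/(1/(23816 + 22983)) - 41695/(-47652))/n(-64) = (33860/(1/(23816 + 22983)) - 41695/(-47652))/(69 + √(49 + (-64)²)) = (33860/(1/46799) - 41695*(-1/47652))/(69 + √(49 + 4096)) = (33860/(1/46799) + 41695/47652)/(69 + √4145) = (33860*46799 + 41695/47652)/(69 + √4145) = (1584614140 + 41695/47652)/(69 + √4145) = 75510033040975/(47652*(69 + √4145))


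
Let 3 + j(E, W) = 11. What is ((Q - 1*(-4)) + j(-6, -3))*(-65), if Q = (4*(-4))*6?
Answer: 5460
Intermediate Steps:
Q = -96 (Q = -16*6 = -96)
j(E, W) = 8 (j(E, W) = -3 + 11 = 8)
((Q - 1*(-4)) + j(-6, -3))*(-65) = ((-96 - 1*(-4)) + 8)*(-65) = ((-96 + 4) + 8)*(-65) = (-92 + 8)*(-65) = -84*(-65) = 5460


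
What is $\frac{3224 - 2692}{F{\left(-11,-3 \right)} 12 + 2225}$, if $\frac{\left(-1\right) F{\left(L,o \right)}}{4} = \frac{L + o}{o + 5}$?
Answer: $\frac{532}{2561} \approx 0.20773$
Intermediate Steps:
$F{\left(L,o \right)} = - \frac{4 \left(L + o\right)}{5 + o}$ ($F{\left(L,o \right)} = - 4 \frac{L + o}{o + 5} = - 4 \frac{L + o}{5 + o} = - \frac{4 \left(L + o\right)}{5 + o}$)
$\frac{3224 - 2692}{F{\left(-11,-3 \right)} 12 + 2225} = \frac{3224 - 2692}{\frac{4 \left(\left(-1\right) \left(-11\right) - -3\right)}{5 - 3} \cdot 12 + 2225} = \frac{532}{\frac{4 \left(11 + 3\right)}{2} \cdot 12 + 2225} = \frac{532}{4 \cdot \frac{1}{2} \cdot 14 \cdot 12 + 2225} = \frac{532}{28 \cdot 12 + 2225} = \frac{532}{336 + 2225} = \frac{532}{2561}$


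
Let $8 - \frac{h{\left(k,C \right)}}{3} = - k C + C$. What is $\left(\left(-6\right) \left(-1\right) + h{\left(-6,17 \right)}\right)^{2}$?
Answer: $106929$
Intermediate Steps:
$h{\left(k,C \right)} = 24 - 3 C + 3 C k$ ($h{\left(k,C \right)} = 24 - 3 \left(- k C + C\right) = 24 - 3 \left(- C k + C\right) = 24 - 3 \left(C - C k\right) = 24 + \left(- 3 C + 3 C k\right) = 24 - 3 C + 3 C k$)
$\left(\left(-6\right) \left(-1\right) + h{\left(-6,17 \right)}\right)^{2} = \left(\left(-6\right) \left(-1\right) + \left(24 - 51 + 3 \cdot 17 \left(-6\right)\right)\right)^{2} = \left(6 - 333\right)^{2} = \left(-327\right)^{2} = 106929$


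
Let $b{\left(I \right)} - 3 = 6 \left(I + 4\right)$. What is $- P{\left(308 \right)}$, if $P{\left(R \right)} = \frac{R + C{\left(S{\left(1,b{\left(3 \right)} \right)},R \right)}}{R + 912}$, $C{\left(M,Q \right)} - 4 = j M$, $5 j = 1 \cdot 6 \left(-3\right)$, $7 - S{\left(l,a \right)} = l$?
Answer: $- \frac{363}{1525} \approx -0.23803$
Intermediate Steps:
$b{\left(I \right)} = 27 + 6 I$ ($b{\left(I \right)} = 3 + 6 \left(I + 4\right) = 3 + 6 \left(4 + I\right) = 3 + \left(24 + 6 I\right) = 27 + 6 I$)
$S{\left(l,a \right)} = 7 - l$
$j = - \frac{18}{5}$ ($j = \frac{1 \cdot 6 \left(-3\right)}{5} = \frac{6 \left(-3\right)}{5} = \frac{1}{5} \left(-18\right) = - \frac{18}{5} \approx -3.6$)
$C{\left(M,Q \right)} = 4 - \frac{18 M}{5}$
$P{\left(R \right)} = \frac{- \frac{88}{5} + R}{912 + R}$ ($P{\left(R \right)} = \frac{R + \left(4 - \frac{18 \left(7 - 1\right)}{5}\right)}{R + 912} = \frac{R + \left(4 - \frac{18 \left(7 - 1\right)}{5}\right)}{912 + R} = \frac{R + \left(4 - \frac{108}{5}\right)}{912 + R} = \frac{R - \frac{88}{5}}{912 + R} = \frac{- \frac{88}{5} + R}{912 + R}$)
$- P{\left(308 \right)} = - \frac{- \frac{88}{5} + 308}{912 + 308} = - \frac{1452}{1220 \cdot 5} = \left(-1\right) \frac{363}{1525} = - \frac{363}{1525}$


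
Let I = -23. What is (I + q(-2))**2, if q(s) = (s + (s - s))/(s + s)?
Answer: 2025/4 ≈ 506.25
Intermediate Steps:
q(s) = 1/2 (q(s) = (s + 0)/((2*s)) = s*(1/(2*s)) = 1/2)
(I + q(-2))**2 = (-23 + 1/2)**2 = (-45/2)**2 = 2025/4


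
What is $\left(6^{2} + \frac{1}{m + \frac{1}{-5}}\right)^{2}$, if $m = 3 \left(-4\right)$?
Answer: $\frac{4800481}{3721} \approx 1290.1$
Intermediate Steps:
$m = -12$
$\left(6^{2} + \frac{1}{m + \frac{1}{-5}}\right)^{2} = \left(6^{2} + \frac{1}{-12 + \frac{1}{-5}}\right)^{2} = \left(36 + \frac{1}{-12 - \frac{1}{5}}\right)^{2} = \left(36 + \frac{1}{- \frac{61}{5}}\right)^{2} = \left(36 - \frac{5}{61}\right)^{2} = \left(\frac{2191}{61}\right)^{2} = \frac{4800481}{3721}$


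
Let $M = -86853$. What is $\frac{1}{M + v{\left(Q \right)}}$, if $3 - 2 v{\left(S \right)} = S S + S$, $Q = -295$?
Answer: $- \frac{2}{260433} \approx -7.6795 \cdot 10^{-6}$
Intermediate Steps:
$v{\left(S \right)} = \frac{3}{2} - \frac{S}{2} - \frac{S^{2}}{2}$ ($v{\left(S \right)} = \frac{3}{2} - \frac{S S + S}{2} = \frac{3}{2} - \frac{S^{2} + S}{2} = \frac{3}{2} - \frac{S + S^{2}}{2} = \frac{3}{2} - \left(\frac{S}{2} + \frac{S^{2}}{2}\right) = \frac{3}{2} - \frac{S}{2} - \frac{S^{2}}{2}$)
$\frac{1}{M + v{\left(Q \right)}} = \frac{1}{-86853 - \left(-149 + \frac{87025}{2}\right)} = \frac{1}{-86853 + \left(\frac{3}{2} + \frac{295}{2} - \frac{87025}{2}\right)} = \frac{1}{-86853 - \frac{86727}{2}} = \frac{1}{- \frac{260433}{2}} = - \frac{2}{260433}$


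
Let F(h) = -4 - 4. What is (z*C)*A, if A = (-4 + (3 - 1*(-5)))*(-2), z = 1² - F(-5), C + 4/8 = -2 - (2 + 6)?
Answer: 756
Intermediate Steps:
F(h) = -8
C = -21/2 (C = -½ + (-2 - (2 + 6)) = -½ + (-2 - 1*8) = -½ + (-2 - 8) = -½ - 10 = -21/2 ≈ -10.500)
z = 9 (z = 1² - 1*(-8) = 1 + 8 = 9)
A = -8 (A = (-4 + (3 + 5))*(-2) = (-4 + 8)*(-2) = 4*(-2) = -8)
(z*C)*A = (9*(-21/2))*(-8) = -189/2*(-8) = 756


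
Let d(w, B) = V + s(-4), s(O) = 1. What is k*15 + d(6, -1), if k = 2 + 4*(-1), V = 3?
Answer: -26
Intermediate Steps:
d(w, B) = 4 (d(w, B) = 3 + 1 = 4)
k = -2 (k = 2 - 4 = -2)
k*15 + d(6, -1) = -2*15 + 4 = -30 + 4 = -26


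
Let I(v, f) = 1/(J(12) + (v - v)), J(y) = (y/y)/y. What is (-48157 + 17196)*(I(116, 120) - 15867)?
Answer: 490886655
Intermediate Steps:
J(y) = 1/y
I(v, f) = 12 (I(v, f) = 1/(1/12 + (v - v)) = 1/(1/12 + 0) = 1/(1/12) = 12)
(-48157 + 17196)*(I(116, 120) - 15867) = (-48157 + 17196)*(12 - 15867) = -30961*(-15855) = 490886655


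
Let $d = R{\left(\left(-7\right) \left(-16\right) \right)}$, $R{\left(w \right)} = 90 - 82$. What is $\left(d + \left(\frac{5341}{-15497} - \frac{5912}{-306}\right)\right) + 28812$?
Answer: $\frac{68378393579}{2371041} \approx 28839.0$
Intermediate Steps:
$R{\left(w \right)} = 8$
$d = 8$
$\left(d + \left(\frac{5341}{-15497} - \frac{5912}{-306}\right)\right) + 28812 = \left(8 + \left(\frac{5341}{-15497} - \frac{5912}{-306}\right)\right) + 28812 = \left(8 + \left(5341 \left(- \frac{1}{15497}\right) - - \frac{2956}{153}\right)\right) + 28812 = \left(8 + \left(- \frac{5341}{15497} + \frac{2956}{153}\right)\right) + 28812 = \left(8 + \frac{44991959}{2371041}\right) + 28812 = \frac{63960287}{2371041} + 28812 = \frac{68378393579}{2371041}$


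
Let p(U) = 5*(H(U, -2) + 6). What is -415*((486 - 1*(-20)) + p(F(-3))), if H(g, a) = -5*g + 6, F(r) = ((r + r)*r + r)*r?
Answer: -701765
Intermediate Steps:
F(r) = r*(r + 2*r**2) (F(r) = ((2*r)*r + r)*r = (2*r**2 + r)*r = (r + 2*r**2)*r = r*(r + 2*r**2))
H(g, a) = 6 - 5*g
p(U) = 60 - 25*U (p(U) = 5*((6 - 5*U) + 6) = 5*(12 - 5*U) = 60 - 25*U)
-415*((486 - 1*(-20)) + p(F(-3))) = -415*((486 - 1*(-20)) + (60 - 25*(-3)**2*(1 + 2*(-3)))) = -415*((486 + 20) + (60 - 225*(1 - 6))) = -415*(506 + (60 - 225*(-5))) = -415*(506 + (60 - 25*(-45))) = -415*(506 + (60 + 1125)) = -415*(506 + 1185) = -415*1691 = -701765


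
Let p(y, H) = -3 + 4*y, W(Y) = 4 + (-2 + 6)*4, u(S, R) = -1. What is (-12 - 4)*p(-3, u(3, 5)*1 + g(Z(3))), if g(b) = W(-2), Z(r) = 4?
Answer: 240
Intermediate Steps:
W(Y) = 20 (W(Y) = 4 + 4*4 = 4 + 16 = 20)
g(b) = 20
(-12 - 4)*p(-3, u(3, 5)*1 + g(Z(3))) = (-12 - 4)*(-3 + 4*(-3)) = -16*(-3 - 12) = -16*(-15) = 240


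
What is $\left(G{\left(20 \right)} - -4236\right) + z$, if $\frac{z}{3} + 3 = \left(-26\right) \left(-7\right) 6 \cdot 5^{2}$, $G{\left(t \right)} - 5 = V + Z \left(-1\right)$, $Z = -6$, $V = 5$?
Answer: $86143$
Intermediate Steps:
$G{\left(t \right)} = 16$ ($G{\left(t \right)} = 5 + \left(5 - -6\right) = 5 + \left(5 + 6\right) = 5 + 11 = 16$)
$z = 81891$ ($z = -9 + 3 \left(-26\right) \left(-7\right) 6 \cdot 5^{2} = -9 + 3 \cdot 182 \cdot 6 \cdot 25 = -9 + 3 \cdot 182 \cdot 150 = -9 + 3 \cdot 27300 = -9 + 81900 = 81891$)
$\left(G{\left(20 \right)} - -4236\right) + z = \left(16 - -4236\right) + 81891 = \left(16 + 4236\right) + 81891 = 4252 + 81891 = 86143$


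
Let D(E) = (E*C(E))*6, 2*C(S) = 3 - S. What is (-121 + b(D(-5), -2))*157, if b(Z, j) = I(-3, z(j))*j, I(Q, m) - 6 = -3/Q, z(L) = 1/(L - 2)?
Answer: -21195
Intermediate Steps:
C(S) = 3/2 - S/2 (C(S) = (3 - S)/2 = 3/2 - S/2)
D(E) = 6*E*(3/2 - E/2) (D(E) = (E*(3/2 - E/2))*6 = 6*E*(3/2 - E/2))
z(L) = 1/(-2 + L)
I(Q, m) = 6 - 3/Q
b(Z, j) = 7*j (b(Z, j) = (6 - 3/(-3))*j = (6 - 3*(-⅓))*j = (6 + 1)*j = 7*j)
(-121 + b(D(-5), -2))*157 = (-121 + 7*(-2))*157 = (-121 - 14)*157 = -135*157 = -21195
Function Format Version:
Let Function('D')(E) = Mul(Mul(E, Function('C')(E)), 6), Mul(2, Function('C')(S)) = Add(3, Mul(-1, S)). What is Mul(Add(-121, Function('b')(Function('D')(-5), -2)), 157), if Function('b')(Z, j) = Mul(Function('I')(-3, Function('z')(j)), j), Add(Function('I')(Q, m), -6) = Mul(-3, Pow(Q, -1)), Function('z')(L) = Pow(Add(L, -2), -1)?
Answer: -21195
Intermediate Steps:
Function('C')(S) = Add(Rational(3, 2), Mul(Rational(-1, 2), S)) (Function('C')(S) = Mul(Rational(1, 2), Add(3, Mul(-1, S))) = Add(Rational(3, 2), Mul(Rational(-1, 2), S)))
Function('D')(E) = Mul(6, E, Add(Rational(3, 2), Mul(Rational(-1, 2), E))) (Function('D')(E) = Mul(Mul(E, Add(Rational(3, 2), Mul(Rational(-1, 2), E))), 6) = Mul(6, E, Add(Rational(3, 2), Mul(Rational(-1, 2), E))))
Function('z')(L) = Pow(Add(-2, L), -1)
Function('I')(Q, m) = Add(6, Mul(-3, Pow(Q, -1)))
Function('b')(Z, j) = Mul(7, j) (Function('b')(Z, j) = Mul(Add(6, Mul(-3, Pow(-3, -1))), j) = Mul(Add(6, Mul(-3, Rational(-1, 3))), j) = Mul(Add(6, 1), j) = Mul(7, j))
Mul(Add(-121, Function('b')(Function('D')(-5), -2)), 157) = Mul(Add(-121, Mul(7, -2)), 157) = Mul(Add(-121, -14), 157) = Mul(-135, 157) = -21195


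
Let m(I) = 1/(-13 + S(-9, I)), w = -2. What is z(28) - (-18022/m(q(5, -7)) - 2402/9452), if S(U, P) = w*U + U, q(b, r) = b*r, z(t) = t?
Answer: -340554359/4726 ≈ -72060.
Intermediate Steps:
S(U, P) = -U (S(U, P) = -2*U + U = -U)
m(I) = -1/4 (m(I) = 1/(-13 - 1*(-9)) = 1/(-13 + 9) = 1/(-4) = -1/4)
z(28) - (-18022/m(q(5, -7)) - 2402/9452) = 28 - (-18022/(-1/4) - 2402/9452) = 28 - (-18022*(-4) - 2402*1/9452) = 28 - (72088 - 1201/4726) = 28 - 1*340686687/4726 = 28 - 340686687/4726 = -340554359/4726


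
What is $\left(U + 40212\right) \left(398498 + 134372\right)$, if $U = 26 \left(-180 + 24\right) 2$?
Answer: $17105127000$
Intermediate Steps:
$U = -8112$ ($U = 26 \left(-156\right) 2 = \left(-4056\right) 2 = -8112$)
$\left(U + 40212\right) \left(398498 + 134372\right) = \left(-8112 + 40212\right) \left(398498 + 134372\right) = 32100 \cdot 532870 = 17105127000$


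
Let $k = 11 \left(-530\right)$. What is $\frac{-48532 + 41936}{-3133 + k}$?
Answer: $\frac{6596}{8963} \approx 0.73591$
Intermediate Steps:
$k = -5830$
$\frac{-48532 + 41936}{-3133 + k} = \frac{-48532 + 41936}{-3133 - 5830} = - \frac{6596}{-8963} = \left(-6596\right) \left(- \frac{1}{8963}\right) = \frac{6596}{8963}$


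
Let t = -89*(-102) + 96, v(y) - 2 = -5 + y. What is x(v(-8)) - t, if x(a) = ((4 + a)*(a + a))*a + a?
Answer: -10879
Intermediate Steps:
v(y) = -3 + y (v(y) = 2 + (-5 + y) = -3 + y)
t = 9174 (t = 9078 + 96 = 9174)
x(a) = a + 2*a²*(4 + a) (x(a) = ((4 + a)*(2*a))*a + a = (2*a*(4 + a))*a + a = 2*a²*(4 + a) + a = a + 2*a²*(4 + a))
x(v(-8)) - t = (-3 - 8)*(1 + 2*(-3 - 8)² + 8*(-3 - 8)) - 1*9174 = -11*(1 + 2*(-11)² + 8*(-11)) - 9174 = -11*(1 + 2*121 - 88) - 9174 = -11*(1 + 242 - 88) - 9174 = -11*155 - 9174 = -1705 - 9174 = -10879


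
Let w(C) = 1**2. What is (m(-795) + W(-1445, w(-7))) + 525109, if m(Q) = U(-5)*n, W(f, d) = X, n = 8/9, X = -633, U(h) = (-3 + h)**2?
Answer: 4720796/9 ≈ 5.2453e+5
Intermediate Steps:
w(C) = 1
n = 8/9 (n = 8*(1/9) = 8/9 ≈ 0.88889)
W(f, d) = -633
m(Q) = 512/9 (m(Q) = (-3 - 5)**2*(8/9) = (-8)**2*(8/9) = 64*(8/9) = 512/9)
(m(-795) + W(-1445, w(-7))) + 525109 = (512/9 - 633) + 525109 = -5185/9 + 525109 = 4720796/9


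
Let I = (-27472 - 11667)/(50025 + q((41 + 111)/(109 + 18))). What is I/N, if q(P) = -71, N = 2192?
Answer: -39139/109499168 ≈ -0.00035744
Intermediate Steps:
I = -39139/49954 (I = (-27472 - 11667)/(50025 - 71) = -39139/49954 ≈ -0.78350)
I/N = -39139/49954/2192 = -39139/49954*1/2192 = -39139/109499168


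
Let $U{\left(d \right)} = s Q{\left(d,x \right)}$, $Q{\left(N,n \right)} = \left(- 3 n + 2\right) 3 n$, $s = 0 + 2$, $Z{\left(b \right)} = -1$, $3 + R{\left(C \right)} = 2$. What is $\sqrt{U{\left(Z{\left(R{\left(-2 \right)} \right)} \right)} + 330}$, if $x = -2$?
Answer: $3 \sqrt{26} \approx 15.297$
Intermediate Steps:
$R{\left(C \right)} = -1$ ($R{\left(C \right)} = -3 + 2 = -1$)
$s = 2$
$Q{\left(N,n \right)} = n \left(6 - 9 n\right)$ ($Q{\left(N,n \right)} = \left(2 - 3 n\right) 3 n = \left(6 - 9 n\right) n = n \left(6 - 9 n\right)$)
$U{\left(d \right)} = -96$ ($U{\left(d \right)} = 2 \cdot 3 \left(-2\right) \left(2 - -6\right) = 2 \cdot 3 \left(-2\right) \left(2 + 6\right) = 2 \cdot 3 \left(-2\right) 8 = 2 \left(-48\right) = -96$)
$\sqrt{U{\left(Z{\left(R{\left(-2 \right)} \right)} \right)} + 330} = \sqrt{-96 + 330} = \sqrt{234} = 3 \sqrt{26}$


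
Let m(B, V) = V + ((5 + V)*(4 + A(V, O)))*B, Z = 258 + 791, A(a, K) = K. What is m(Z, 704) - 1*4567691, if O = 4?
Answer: 1382941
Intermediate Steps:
Z = 1049
m(B, V) = V + B*(40 + 8*V) (m(B, V) = V + ((5 + V)*(4 + 4))*B = V + ((5 + V)*8)*B = V + (40 + 8*V)*B = V + B*(40 + 8*V))
m(Z, 704) - 1*4567691 = (704 + 40*1049 + 8*1049*704) - 1*4567691 = (704 + 41960 + 5907968) - 4567691 = 5950632 - 4567691 = 1382941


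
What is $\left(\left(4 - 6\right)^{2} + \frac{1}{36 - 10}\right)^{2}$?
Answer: $\frac{11025}{676} \approx 16.309$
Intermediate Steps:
$\left(\left(4 - 6\right)^{2} + \frac{1}{36 - 10}\right)^{2} = \left(\left(-2\right)^{2} + \frac{1}{26}\right)^{2} = \left(4 + \frac{1}{26}\right)^{2} = \left(\frac{105}{26}\right)^{2} = \frac{11025}{676}$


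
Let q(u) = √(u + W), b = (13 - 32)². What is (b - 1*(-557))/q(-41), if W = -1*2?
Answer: -918*I*√43/43 ≈ -139.99*I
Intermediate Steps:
W = -2
b = 361 (b = (-19)² = 361)
q(u) = √(-2 + u) (q(u) = √(u - 2) = √(-2 + u))
(b - 1*(-557))/q(-41) = (361 - 1*(-557))/(√(-2 - 41)) = (361 + 557)/(√(-43)) = 918/((I*√43)) = 918*(-I*√43/43) = -918*I*√43/43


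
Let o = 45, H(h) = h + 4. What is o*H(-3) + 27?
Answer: 72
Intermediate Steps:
H(h) = 4 + h
o*H(-3) + 27 = 45*(4 - 3) + 27 = 45*1 + 27 = 45 + 27 = 72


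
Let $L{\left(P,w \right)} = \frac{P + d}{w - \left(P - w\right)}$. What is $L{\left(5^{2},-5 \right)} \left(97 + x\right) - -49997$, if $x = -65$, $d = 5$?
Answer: $\frac{349787}{7} \approx 49970.0$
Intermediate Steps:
$L{\left(P,w \right)} = \frac{5 + P}{- P + 2 w}$ ($L{\left(P,w \right)} = \frac{P + 5}{w - \left(P - w\right)} = \frac{5 + P}{- P + 2 w}$)
$L{\left(5^{2},-5 \right)} \left(97 + x\right) - -49997 = \frac{5 + 5^{2}}{- 5^{2} + 2 \left(-5\right)} \left(97 - 65\right) - -49997 = \frac{5 + 25}{\left(-1\right) 25 - 10} \cdot 32 + 49997 = \frac{1}{-25 - 10} \cdot 30 \cdot 32 + 49997 = \frac{1}{-35} \cdot 30 \cdot 32 + 49997 = \left(- \frac{1}{35}\right) 30 \cdot 32 + 49997 = \left(- \frac{6}{7}\right) 32 + 49997 = - \frac{192}{7} + 49997 = \frac{349787}{7}$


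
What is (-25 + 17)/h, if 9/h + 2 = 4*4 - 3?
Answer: -88/9 ≈ -9.7778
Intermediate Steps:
h = 9/11 (h = 9/(-2 + (4*4 - 3)) = 9/(-2 + (16 - 3)) = 9/(-2 + 13) = 9/11 ≈ 0.81818)
(-25 + 17)/h = (-25 + 17)/(9/11) = -8*11/9 = -88/9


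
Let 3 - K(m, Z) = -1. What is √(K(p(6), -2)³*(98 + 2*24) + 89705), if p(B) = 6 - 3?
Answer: √99049 ≈ 314.72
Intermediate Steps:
p(B) = 3
K(m, Z) = 4 (K(m, Z) = 3 - 1*(-1) = 3 + 1 = 4)
√(K(p(6), -2)³*(98 + 2*24) + 89705) = √(4³*(98 + 2*24) + 89705) = √(64*(98 + 48) + 89705) = √(64*146 + 89705) = √(9344 + 89705) = √99049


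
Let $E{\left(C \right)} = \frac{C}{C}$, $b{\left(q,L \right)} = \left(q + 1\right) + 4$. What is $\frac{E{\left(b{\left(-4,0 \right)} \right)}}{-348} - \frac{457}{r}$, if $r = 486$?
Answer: $- \frac{26587}{28188} \approx -0.9432$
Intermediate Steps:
$b{\left(q,L \right)} = 5 + q$ ($b{\left(q,L \right)} = \left(1 + q\right) + 4 = 5 + q$)
$E{\left(C \right)} = 1$
$\frac{E{\left(b{\left(-4,0 \right)} \right)}}{-348} - \frac{457}{r} = 1 \frac{1}{-348} - \frac{457}{486} = 1 \left(- \frac{1}{348}\right) - \frac{457}{486} = - \frac{1}{348} - \frac{457}{486} = - \frac{26587}{28188}$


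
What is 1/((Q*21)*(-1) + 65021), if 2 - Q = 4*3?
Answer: 1/65231 ≈ 1.5330e-5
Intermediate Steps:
Q = -10 (Q = 2 - 4*3 = 2 - 1*12 = 2 - 12 = -10)
1/((Q*21)*(-1) + 65021) = 1/(-10*21*(-1) + 65021) = 1/(-210*(-1) + 65021) = 1/(210 + 65021) = 1/65231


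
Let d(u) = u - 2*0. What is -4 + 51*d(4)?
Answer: 200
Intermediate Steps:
d(u) = u (d(u) = u + 0 = u)
-4 + 51*d(4) = -4 + 51*4 = -4 + 204 = 200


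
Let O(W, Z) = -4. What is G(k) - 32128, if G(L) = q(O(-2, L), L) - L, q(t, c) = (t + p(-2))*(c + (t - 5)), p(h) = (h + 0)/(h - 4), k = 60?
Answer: -32375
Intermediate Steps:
p(h) = h/(-4 + h)
q(t, c) = (⅓ + t)*(-5 + c + t) (q(t, c) = (t - 2/(-4 - 2))*(c + (t - 5)) = (t - 2/(-6))*(c + (-5 + t)) = (t - 2*(-⅙))*(-5 + c + t) = (t + ⅓)*(-5 + c + t) = (⅓ + t)*(-5 + c + t))
G(L) = 33 - 14*L/3 (G(L) = (-5/3 + (-4)² - 14/3*(-4) + L/3 + L*(-4)) - L = (-5/3 + 16 + 56/3 + L/3 - 4*L) - L = (33 - 11*L/3) - L = 33 - 14*L/3)
G(k) - 32128 = (33 - 14/3*60) - 32128 = (33 - 280) - 32128 = -247 - 32128 = -32375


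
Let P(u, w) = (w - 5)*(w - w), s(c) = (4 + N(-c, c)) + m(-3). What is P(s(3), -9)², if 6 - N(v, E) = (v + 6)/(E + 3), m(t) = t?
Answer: 0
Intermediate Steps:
N(v, E) = 6 - (6 + v)/(3 + E) (N(v, E) = 6 - (v + 6)/(E + 3) = 6 - (6 + v)/(3 + E))
s(c) = 1 + (12 + 7*c)/(3 + c) (s(c) = (4 + (12 - (-1)*c + 6*c)/(3 + c)) - 3 = (4 + (12 + c + 6*c)/(3 + c)) - 3 = (4 + (12 + 7*c)/(3 + c)) - 3 = 1 + (12 + 7*c)/(3 + c))
P(u, w) = 0 (P(u, w) = (-5 + w)*0 = 0)
P(s(3), -9)² = 0² = 0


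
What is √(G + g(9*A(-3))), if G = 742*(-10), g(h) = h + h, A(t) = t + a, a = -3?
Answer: 2*I*√1882 ≈ 86.764*I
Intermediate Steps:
A(t) = -3 + t (A(t) = t - 3 = -3 + t)
g(h) = 2*h
G = -7420
√(G + g(9*A(-3))) = √(-7420 + 2*(9*(-3 - 3))) = √(-7420 + 2*(9*(-6))) = √(-7420 + 2*(-54)) = √(-7420 - 108) = √(-7528) = 2*I*√1882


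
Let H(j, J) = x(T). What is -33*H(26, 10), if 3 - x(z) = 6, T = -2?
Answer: 99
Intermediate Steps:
x(z) = -3 (x(z) = 3 - 1*6 = 3 - 6 = -3)
H(j, J) = -3
-33*H(26, 10) = -33*(-3) = 99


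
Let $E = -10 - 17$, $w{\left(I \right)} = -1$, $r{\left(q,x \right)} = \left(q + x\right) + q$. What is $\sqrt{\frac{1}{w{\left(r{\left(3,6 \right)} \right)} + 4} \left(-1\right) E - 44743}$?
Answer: $i \sqrt{44734} \approx 211.5 i$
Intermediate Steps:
$r{\left(q,x \right)} = x + 2 q$
$E = -27$
$\sqrt{\frac{1}{w{\left(r{\left(3,6 \right)} \right)} + 4} \left(-1\right) E - 44743} = \sqrt{\frac{1}{-1 + 4} \left(-1\right) \left(-27\right) - 44743} = \sqrt{\frac{1}{3} \left(-1\right) \left(-27\right) - 44743} = \sqrt{\left(- \frac{1}{3}\right) \left(-27\right) - 44743} = \sqrt{9 - 44743} = \sqrt{-44734} = i \sqrt{44734}$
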